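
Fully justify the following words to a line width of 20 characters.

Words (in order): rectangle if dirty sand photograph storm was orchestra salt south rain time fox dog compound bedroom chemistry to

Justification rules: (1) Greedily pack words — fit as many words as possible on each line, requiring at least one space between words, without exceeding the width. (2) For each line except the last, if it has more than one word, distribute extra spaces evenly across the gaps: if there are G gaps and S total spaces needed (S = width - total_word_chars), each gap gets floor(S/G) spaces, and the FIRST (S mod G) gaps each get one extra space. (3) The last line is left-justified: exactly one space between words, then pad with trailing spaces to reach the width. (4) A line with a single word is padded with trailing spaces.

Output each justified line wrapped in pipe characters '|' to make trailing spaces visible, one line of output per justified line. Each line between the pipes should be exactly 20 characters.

Line 1: ['rectangle', 'if', 'dirty'] (min_width=18, slack=2)
Line 2: ['sand', 'photograph'] (min_width=15, slack=5)
Line 3: ['storm', 'was', 'orchestra'] (min_width=19, slack=1)
Line 4: ['salt', 'south', 'rain', 'time'] (min_width=20, slack=0)
Line 5: ['fox', 'dog', 'compound'] (min_width=16, slack=4)
Line 6: ['bedroom', 'chemistry', 'to'] (min_width=20, slack=0)

Answer: |rectangle  if  dirty|
|sand      photograph|
|storm  was orchestra|
|salt south rain time|
|fox   dog   compound|
|bedroom chemistry to|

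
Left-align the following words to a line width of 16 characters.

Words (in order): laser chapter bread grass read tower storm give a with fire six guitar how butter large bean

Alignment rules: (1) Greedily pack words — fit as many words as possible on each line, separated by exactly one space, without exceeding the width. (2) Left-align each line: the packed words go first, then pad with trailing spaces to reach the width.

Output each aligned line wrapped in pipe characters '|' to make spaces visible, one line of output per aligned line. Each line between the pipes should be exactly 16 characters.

Line 1: ['laser', 'chapter'] (min_width=13, slack=3)
Line 2: ['bread', 'grass', 'read'] (min_width=16, slack=0)
Line 3: ['tower', 'storm', 'give'] (min_width=16, slack=0)
Line 4: ['a', 'with', 'fire', 'six'] (min_width=15, slack=1)
Line 5: ['guitar', 'how'] (min_width=10, slack=6)
Line 6: ['butter', 'large'] (min_width=12, slack=4)
Line 7: ['bean'] (min_width=4, slack=12)

Answer: |laser chapter   |
|bread grass read|
|tower storm give|
|a with fire six |
|guitar how      |
|butter large    |
|bean            |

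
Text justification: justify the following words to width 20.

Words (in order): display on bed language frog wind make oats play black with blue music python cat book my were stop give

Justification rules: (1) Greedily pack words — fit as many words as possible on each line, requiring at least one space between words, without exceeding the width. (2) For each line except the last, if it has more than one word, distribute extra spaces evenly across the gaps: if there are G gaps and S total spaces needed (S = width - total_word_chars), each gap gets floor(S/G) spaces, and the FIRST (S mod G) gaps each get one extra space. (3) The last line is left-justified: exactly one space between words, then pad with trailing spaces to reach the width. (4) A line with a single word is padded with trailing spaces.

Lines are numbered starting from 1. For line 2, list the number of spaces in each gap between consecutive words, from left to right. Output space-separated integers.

Line 1: ['display', 'on', 'bed'] (min_width=14, slack=6)
Line 2: ['language', 'frog', 'wind'] (min_width=18, slack=2)
Line 3: ['make', 'oats', 'play', 'black'] (min_width=20, slack=0)
Line 4: ['with', 'blue', 'music'] (min_width=15, slack=5)
Line 5: ['python', 'cat', 'book', 'my'] (min_width=18, slack=2)
Line 6: ['were', 'stop', 'give'] (min_width=14, slack=6)

Answer: 2 2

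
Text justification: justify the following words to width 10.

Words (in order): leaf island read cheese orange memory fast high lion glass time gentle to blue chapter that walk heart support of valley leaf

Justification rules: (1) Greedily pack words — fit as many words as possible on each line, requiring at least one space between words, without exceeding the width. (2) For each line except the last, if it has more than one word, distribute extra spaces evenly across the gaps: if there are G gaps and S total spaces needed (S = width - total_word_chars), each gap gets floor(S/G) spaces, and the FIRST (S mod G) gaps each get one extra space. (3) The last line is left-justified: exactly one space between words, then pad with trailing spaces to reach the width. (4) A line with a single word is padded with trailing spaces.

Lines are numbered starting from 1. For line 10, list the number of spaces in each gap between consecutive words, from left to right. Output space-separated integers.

Answer: 2

Derivation:
Line 1: ['leaf'] (min_width=4, slack=6)
Line 2: ['island'] (min_width=6, slack=4)
Line 3: ['read'] (min_width=4, slack=6)
Line 4: ['cheese'] (min_width=6, slack=4)
Line 5: ['orange'] (min_width=6, slack=4)
Line 6: ['memory'] (min_width=6, slack=4)
Line 7: ['fast', 'high'] (min_width=9, slack=1)
Line 8: ['lion', 'glass'] (min_width=10, slack=0)
Line 9: ['time'] (min_width=4, slack=6)
Line 10: ['gentle', 'to'] (min_width=9, slack=1)
Line 11: ['blue'] (min_width=4, slack=6)
Line 12: ['chapter'] (min_width=7, slack=3)
Line 13: ['that', 'walk'] (min_width=9, slack=1)
Line 14: ['heart'] (min_width=5, slack=5)
Line 15: ['support', 'of'] (min_width=10, slack=0)
Line 16: ['valley'] (min_width=6, slack=4)
Line 17: ['leaf'] (min_width=4, slack=6)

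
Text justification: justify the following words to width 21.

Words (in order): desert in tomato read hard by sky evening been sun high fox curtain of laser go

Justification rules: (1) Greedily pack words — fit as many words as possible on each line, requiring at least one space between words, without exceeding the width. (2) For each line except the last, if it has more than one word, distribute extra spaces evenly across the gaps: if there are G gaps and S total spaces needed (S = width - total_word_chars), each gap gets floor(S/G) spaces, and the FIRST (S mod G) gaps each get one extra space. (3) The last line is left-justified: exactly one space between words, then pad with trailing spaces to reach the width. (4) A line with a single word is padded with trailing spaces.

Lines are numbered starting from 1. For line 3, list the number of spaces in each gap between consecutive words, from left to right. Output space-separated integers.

Line 1: ['desert', 'in', 'tomato', 'read'] (min_width=21, slack=0)
Line 2: ['hard', 'by', 'sky', 'evening'] (min_width=19, slack=2)
Line 3: ['been', 'sun', 'high', 'fox'] (min_width=17, slack=4)
Line 4: ['curtain', 'of', 'laser', 'go'] (min_width=19, slack=2)

Answer: 3 2 2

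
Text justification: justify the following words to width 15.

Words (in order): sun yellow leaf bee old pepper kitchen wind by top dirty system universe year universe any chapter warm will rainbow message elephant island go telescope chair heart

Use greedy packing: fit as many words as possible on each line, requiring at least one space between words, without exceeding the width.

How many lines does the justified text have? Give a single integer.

Line 1: ['sun', 'yellow', 'leaf'] (min_width=15, slack=0)
Line 2: ['bee', 'old', 'pepper'] (min_width=14, slack=1)
Line 3: ['kitchen', 'wind', 'by'] (min_width=15, slack=0)
Line 4: ['top', 'dirty'] (min_width=9, slack=6)
Line 5: ['system', 'universe'] (min_width=15, slack=0)
Line 6: ['year', 'universe'] (min_width=13, slack=2)
Line 7: ['any', 'chapter'] (min_width=11, slack=4)
Line 8: ['warm', 'will'] (min_width=9, slack=6)
Line 9: ['rainbow', 'message'] (min_width=15, slack=0)
Line 10: ['elephant', 'island'] (min_width=15, slack=0)
Line 11: ['go', 'telescope'] (min_width=12, slack=3)
Line 12: ['chair', 'heart'] (min_width=11, slack=4)
Total lines: 12

Answer: 12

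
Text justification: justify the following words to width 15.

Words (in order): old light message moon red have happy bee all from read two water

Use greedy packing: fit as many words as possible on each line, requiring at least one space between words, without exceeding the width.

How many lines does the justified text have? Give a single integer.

Line 1: ['old', 'light'] (min_width=9, slack=6)
Line 2: ['message', 'moon'] (min_width=12, slack=3)
Line 3: ['red', 'have', 'happy'] (min_width=14, slack=1)
Line 4: ['bee', 'all', 'from'] (min_width=12, slack=3)
Line 5: ['read', 'two', 'water'] (min_width=14, slack=1)
Total lines: 5

Answer: 5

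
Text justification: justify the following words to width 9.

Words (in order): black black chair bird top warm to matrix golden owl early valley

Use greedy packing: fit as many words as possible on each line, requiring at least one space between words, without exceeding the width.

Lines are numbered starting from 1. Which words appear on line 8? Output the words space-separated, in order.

Answer: owl early

Derivation:
Line 1: ['black'] (min_width=5, slack=4)
Line 2: ['black'] (min_width=5, slack=4)
Line 3: ['chair'] (min_width=5, slack=4)
Line 4: ['bird', 'top'] (min_width=8, slack=1)
Line 5: ['warm', 'to'] (min_width=7, slack=2)
Line 6: ['matrix'] (min_width=6, slack=3)
Line 7: ['golden'] (min_width=6, slack=3)
Line 8: ['owl', 'early'] (min_width=9, slack=0)
Line 9: ['valley'] (min_width=6, slack=3)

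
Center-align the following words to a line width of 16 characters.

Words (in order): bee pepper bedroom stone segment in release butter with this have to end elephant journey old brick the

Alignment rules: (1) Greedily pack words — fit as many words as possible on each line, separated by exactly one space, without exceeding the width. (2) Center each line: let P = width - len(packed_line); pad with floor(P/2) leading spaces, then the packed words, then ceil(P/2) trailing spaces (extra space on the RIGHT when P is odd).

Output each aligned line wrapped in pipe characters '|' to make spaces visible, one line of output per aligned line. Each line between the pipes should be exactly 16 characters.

Line 1: ['bee', 'pepper'] (min_width=10, slack=6)
Line 2: ['bedroom', 'stone'] (min_width=13, slack=3)
Line 3: ['segment', 'in'] (min_width=10, slack=6)
Line 4: ['release', 'butter'] (min_width=14, slack=2)
Line 5: ['with', 'this', 'have'] (min_width=14, slack=2)
Line 6: ['to', 'end', 'elephant'] (min_width=15, slack=1)
Line 7: ['journey', 'old'] (min_width=11, slack=5)
Line 8: ['brick', 'the'] (min_width=9, slack=7)

Answer: |   bee pepper   |
| bedroom stone  |
|   segment in   |
| release butter |
| with this have |
|to end elephant |
|  journey old   |
|   brick the    |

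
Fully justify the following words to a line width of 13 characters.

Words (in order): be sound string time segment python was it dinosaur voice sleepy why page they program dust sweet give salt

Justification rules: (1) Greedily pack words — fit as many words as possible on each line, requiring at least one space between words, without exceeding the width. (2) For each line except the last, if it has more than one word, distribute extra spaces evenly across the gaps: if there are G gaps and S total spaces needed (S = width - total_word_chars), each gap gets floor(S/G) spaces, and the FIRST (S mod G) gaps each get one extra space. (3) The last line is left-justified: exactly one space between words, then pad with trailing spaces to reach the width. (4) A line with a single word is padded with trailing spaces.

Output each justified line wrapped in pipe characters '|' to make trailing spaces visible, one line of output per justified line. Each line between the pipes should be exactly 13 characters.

Answer: |be      sound|
|string   time|
|segment      |
|python was it|
|dinosaur     |
|voice  sleepy|
|why page they|
|program  dust|
|sweet    give|
|salt         |

Derivation:
Line 1: ['be', 'sound'] (min_width=8, slack=5)
Line 2: ['string', 'time'] (min_width=11, slack=2)
Line 3: ['segment'] (min_width=7, slack=6)
Line 4: ['python', 'was', 'it'] (min_width=13, slack=0)
Line 5: ['dinosaur'] (min_width=8, slack=5)
Line 6: ['voice', 'sleepy'] (min_width=12, slack=1)
Line 7: ['why', 'page', 'they'] (min_width=13, slack=0)
Line 8: ['program', 'dust'] (min_width=12, slack=1)
Line 9: ['sweet', 'give'] (min_width=10, slack=3)
Line 10: ['salt'] (min_width=4, slack=9)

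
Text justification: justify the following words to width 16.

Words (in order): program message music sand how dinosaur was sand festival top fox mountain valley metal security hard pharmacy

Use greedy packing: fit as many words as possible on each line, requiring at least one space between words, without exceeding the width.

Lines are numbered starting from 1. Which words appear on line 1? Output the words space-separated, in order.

Line 1: ['program', 'message'] (min_width=15, slack=1)
Line 2: ['music', 'sand', 'how'] (min_width=14, slack=2)
Line 3: ['dinosaur', 'was'] (min_width=12, slack=4)
Line 4: ['sand', 'festival'] (min_width=13, slack=3)
Line 5: ['top', 'fox', 'mountain'] (min_width=16, slack=0)
Line 6: ['valley', 'metal'] (min_width=12, slack=4)
Line 7: ['security', 'hard'] (min_width=13, slack=3)
Line 8: ['pharmacy'] (min_width=8, slack=8)

Answer: program message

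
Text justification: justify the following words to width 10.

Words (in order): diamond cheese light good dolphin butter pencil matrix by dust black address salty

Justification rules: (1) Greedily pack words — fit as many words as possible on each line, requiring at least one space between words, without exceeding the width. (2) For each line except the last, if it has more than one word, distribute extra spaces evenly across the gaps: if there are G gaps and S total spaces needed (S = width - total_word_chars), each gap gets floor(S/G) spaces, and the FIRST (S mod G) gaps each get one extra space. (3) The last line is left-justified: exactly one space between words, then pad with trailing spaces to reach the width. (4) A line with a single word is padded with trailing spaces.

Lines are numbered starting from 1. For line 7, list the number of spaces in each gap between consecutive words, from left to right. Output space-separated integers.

Answer: 2

Derivation:
Line 1: ['diamond'] (min_width=7, slack=3)
Line 2: ['cheese'] (min_width=6, slack=4)
Line 3: ['light', 'good'] (min_width=10, slack=0)
Line 4: ['dolphin'] (min_width=7, slack=3)
Line 5: ['butter'] (min_width=6, slack=4)
Line 6: ['pencil'] (min_width=6, slack=4)
Line 7: ['matrix', 'by'] (min_width=9, slack=1)
Line 8: ['dust', 'black'] (min_width=10, slack=0)
Line 9: ['address'] (min_width=7, slack=3)
Line 10: ['salty'] (min_width=5, slack=5)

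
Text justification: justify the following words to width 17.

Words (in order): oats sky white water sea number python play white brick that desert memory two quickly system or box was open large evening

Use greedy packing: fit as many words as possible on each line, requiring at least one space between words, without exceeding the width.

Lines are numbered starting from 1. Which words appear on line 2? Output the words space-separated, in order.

Answer: water sea number

Derivation:
Line 1: ['oats', 'sky', 'white'] (min_width=14, slack=3)
Line 2: ['water', 'sea', 'number'] (min_width=16, slack=1)
Line 3: ['python', 'play', 'white'] (min_width=17, slack=0)
Line 4: ['brick', 'that', 'desert'] (min_width=17, slack=0)
Line 5: ['memory', 'two'] (min_width=10, slack=7)
Line 6: ['quickly', 'system', 'or'] (min_width=17, slack=0)
Line 7: ['box', 'was', 'open'] (min_width=12, slack=5)
Line 8: ['large', 'evening'] (min_width=13, slack=4)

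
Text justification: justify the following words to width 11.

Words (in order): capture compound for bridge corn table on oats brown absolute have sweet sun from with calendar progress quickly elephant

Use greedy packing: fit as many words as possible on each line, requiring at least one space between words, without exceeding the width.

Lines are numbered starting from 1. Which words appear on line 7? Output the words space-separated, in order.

Line 1: ['capture'] (min_width=7, slack=4)
Line 2: ['compound'] (min_width=8, slack=3)
Line 3: ['for', 'bridge'] (min_width=10, slack=1)
Line 4: ['corn', 'table'] (min_width=10, slack=1)
Line 5: ['on', 'oats'] (min_width=7, slack=4)
Line 6: ['brown'] (min_width=5, slack=6)
Line 7: ['absolute'] (min_width=8, slack=3)
Line 8: ['have', 'sweet'] (min_width=10, slack=1)
Line 9: ['sun', 'from'] (min_width=8, slack=3)
Line 10: ['with'] (min_width=4, slack=7)
Line 11: ['calendar'] (min_width=8, slack=3)
Line 12: ['progress'] (min_width=8, slack=3)
Line 13: ['quickly'] (min_width=7, slack=4)
Line 14: ['elephant'] (min_width=8, slack=3)

Answer: absolute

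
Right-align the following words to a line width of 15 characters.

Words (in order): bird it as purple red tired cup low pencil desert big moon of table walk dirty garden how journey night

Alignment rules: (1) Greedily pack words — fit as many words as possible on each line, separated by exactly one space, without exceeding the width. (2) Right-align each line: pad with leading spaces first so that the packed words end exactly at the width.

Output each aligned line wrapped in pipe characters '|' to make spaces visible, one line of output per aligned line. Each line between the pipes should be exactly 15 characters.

Line 1: ['bird', 'it', 'as'] (min_width=10, slack=5)
Line 2: ['purple', 'red'] (min_width=10, slack=5)
Line 3: ['tired', 'cup', 'low'] (min_width=13, slack=2)
Line 4: ['pencil', 'desert'] (min_width=13, slack=2)
Line 5: ['big', 'moon', 'of'] (min_width=11, slack=4)
Line 6: ['table', 'walk'] (min_width=10, slack=5)
Line 7: ['dirty', 'garden'] (min_width=12, slack=3)
Line 8: ['how', 'journey'] (min_width=11, slack=4)
Line 9: ['night'] (min_width=5, slack=10)

Answer: |     bird it as|
|     purple red|
|  tired cup low|
|  pencil desert|
|    big moon of|
|     table walk|
|   dirty garden|
|    how journey|
|          night|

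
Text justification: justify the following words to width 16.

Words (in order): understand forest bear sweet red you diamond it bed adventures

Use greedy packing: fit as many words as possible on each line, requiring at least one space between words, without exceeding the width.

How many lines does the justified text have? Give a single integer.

Line 1: ['understand'] (min_width=10, slack=6)
Line 2: ['forest', 'bear'] (min_width=11, slack=5)
Line 3: ['sweet', 'red', 'you'] (min_width=13, slack=3)
Line 4: ['diamond', 'it', 'bed'] (min_width=14, slack=2)
Line 5: ['adventures'] (min_width=10, slack=6)
Total lines: 5

Answer: 5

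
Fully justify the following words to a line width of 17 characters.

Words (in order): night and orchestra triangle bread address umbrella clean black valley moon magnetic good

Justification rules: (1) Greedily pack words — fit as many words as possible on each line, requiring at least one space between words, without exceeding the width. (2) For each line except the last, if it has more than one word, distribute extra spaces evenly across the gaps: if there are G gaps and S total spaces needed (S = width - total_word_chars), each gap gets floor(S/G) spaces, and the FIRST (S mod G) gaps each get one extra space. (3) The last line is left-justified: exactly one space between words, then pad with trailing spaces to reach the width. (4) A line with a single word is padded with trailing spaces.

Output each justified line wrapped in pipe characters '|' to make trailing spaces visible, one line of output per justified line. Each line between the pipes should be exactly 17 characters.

Line 1: ['night', 'and'] (min_width=9, slack=8)
Line 2: ['orchestra'] (min_width=9, slack=8)
Line 3: ['triangle', 'bread'] (min_width=14, slack=3)
Line 4: ['address', 'umbrella'] (min_width=16, slack=1)
Line 5: ['clean', 'black'] (min_width=11, slack=6)
Line 6: ['valley', 'moon'] (min_width=11, slack=6)
Line 7: ['magnetic', 'good'] (min_width=13, slack=4)

Answer: |night         and|
|orchestra        |
|triangle    bread|
|address  umbrella|
|clean       black|
|valley       moon|
|magnetic good    |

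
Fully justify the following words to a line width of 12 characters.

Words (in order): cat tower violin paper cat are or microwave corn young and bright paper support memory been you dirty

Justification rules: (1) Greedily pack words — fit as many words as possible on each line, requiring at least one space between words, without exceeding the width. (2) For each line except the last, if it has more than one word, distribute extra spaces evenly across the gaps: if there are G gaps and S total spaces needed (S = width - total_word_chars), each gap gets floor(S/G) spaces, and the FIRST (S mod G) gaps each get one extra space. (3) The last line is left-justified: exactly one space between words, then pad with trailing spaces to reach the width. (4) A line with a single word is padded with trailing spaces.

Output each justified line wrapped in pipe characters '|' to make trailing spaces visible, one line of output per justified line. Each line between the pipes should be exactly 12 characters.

Line 1: ['cat', 'tower'] (min_width=9, slack=3)
Line 2: ['violin', 'paper'] (min_width=12, slack=0)
Line 3: ['cat', 'are', 'or'] (min_width=10, slack=2)
Line 4: ['microwave'] (min_width=9, slack=3)
Line 5: ['corn', 'young'] (min_width=10, slack=2)
Line 6: ['and', 'bright'] (min_width=10, slack=2)
Line 7: ['paper'] (min_width=5, slack=7)
Line 8: ['support'] (min_width=7, slack=5)
Line 9: ['memory', 'been'] (min_width=11, slack=1)
Line 10: ['you', 'dirty'] (min_width=9, slack=3)

Answer: |cat    tower|
|violin paper|
|cat  are  or|
|microwave   |
|corn   young|
|and   bright|
|paper       |
|support     |
|memory  been|
|you dirty   |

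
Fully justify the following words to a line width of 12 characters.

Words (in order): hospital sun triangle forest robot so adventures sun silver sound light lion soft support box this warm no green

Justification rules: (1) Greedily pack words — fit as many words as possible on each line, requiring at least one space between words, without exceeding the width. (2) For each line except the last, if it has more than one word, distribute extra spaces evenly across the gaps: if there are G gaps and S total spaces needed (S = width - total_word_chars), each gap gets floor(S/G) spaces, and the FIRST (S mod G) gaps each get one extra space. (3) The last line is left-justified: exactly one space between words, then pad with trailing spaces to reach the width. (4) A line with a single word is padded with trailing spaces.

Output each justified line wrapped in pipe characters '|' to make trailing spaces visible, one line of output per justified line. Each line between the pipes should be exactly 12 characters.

Line 1: ['hospital', 'sun'] (min_width=12, slack=0)
Line 2: ['triangle'] (min_width=8, slack=4)
Line 3: ['forest', 'robot'] (min_width=12, slack=0)
Line 4: ['so'] (min_width=2, slack=10)
Line 5: ['adventures'] (min_width=10, slack=2)
Line 6: ['sun', 'silver'] (min_width=10, slack=2)
Line 7: ['sound', 'light'] (min_width=11, slack=1)
Line 8: ['lion', 'soft'] (min_width=9, slack=3)
Line 9: ['support', 'box'] (min_width=11, slack=1)
Line 10: ['this', 'warm', 'no'] (min_width=12, slack=0)
Line 11: ['green'] (min_width=5, slack=7)

Answer: |hospital sun|
|triangle    |
|forest robot|
|so          |
|adventures  |
|sun   silver|
|sound  light|
|lion    soft|
|support  box|
|this warm no|
|green       |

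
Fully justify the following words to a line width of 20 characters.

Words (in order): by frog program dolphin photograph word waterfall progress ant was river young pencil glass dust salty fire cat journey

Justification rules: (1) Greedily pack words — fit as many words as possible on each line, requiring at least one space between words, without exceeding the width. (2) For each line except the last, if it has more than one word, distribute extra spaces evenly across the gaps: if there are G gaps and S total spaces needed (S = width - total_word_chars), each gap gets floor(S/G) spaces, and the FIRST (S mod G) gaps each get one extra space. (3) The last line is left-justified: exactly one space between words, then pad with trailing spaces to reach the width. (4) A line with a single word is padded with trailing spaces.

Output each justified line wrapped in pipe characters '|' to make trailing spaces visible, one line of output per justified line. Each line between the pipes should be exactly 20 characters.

Line 1: ['by', 'frog', 'program'] (min_width=15, slack=5)
Line 2: ['dolphin', 'photograph'] (min_width=18, slack=2)
Line 3: ['word', 'waterfall'] (min_width=14, slack=6)
Line 4: ['progress', 'ant', 'was'] (min_width=16, slack=4)
Line 5: ['river', 'young', 'pencil'] (min_width=18, slack=2)
Line 6: ['glass', 'dust', 'salty'] (min_width=16, slack=4)
Line 7: ['fire', 'cat', 'journey'] (min_width=16, slack=4)

Answer: |by    frog   program|
|dolphin   photograph|
|word       waterfall|
|progress   ant   was|
|river  young  pencil|
|glass   dust   salty|
|fire cat journey    |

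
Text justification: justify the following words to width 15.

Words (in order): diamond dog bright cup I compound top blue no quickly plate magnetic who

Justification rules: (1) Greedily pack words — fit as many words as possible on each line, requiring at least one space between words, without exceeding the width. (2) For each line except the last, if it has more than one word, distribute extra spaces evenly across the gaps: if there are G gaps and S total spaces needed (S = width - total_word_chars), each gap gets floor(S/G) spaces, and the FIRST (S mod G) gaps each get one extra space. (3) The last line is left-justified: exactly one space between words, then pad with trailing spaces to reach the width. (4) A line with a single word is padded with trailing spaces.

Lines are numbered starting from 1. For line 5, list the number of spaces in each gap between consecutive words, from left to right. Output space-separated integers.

Line 1: ['diamond', 'dog'] (min_width=11, slack=4)
Line 2: ['bright', 'cup', 'I'] (min_width=12, slack=3)
Line 3: ['compound', 'top'] (min_width=12, slack=3)
Line 4: ['blue', 'no', 'quickly'] (min_width=15, slack=0)
Line 5: ['plate', 'magnetic'] (min_width=14, slack=1)
Line 6: ['who'] (min_width=3, slack=12)

Answer: 2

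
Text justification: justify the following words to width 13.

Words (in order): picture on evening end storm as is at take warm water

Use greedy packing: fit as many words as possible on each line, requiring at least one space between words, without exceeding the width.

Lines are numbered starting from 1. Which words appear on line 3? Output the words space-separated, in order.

Answer: storm as is

Derivation:
Line 1: ['picture', 'on'] (min_width=10, slack=3)
Line 2: ['evening', 'end'] (min_width=11, slack=2)
Line 3: ['storm', 'as', 'is'] (min_width=11, slack=2)
Line 4: ['at', 'take', 'warm'] (min_width=12, slack=1)
Line 5: ['water'] (min_width=5, slack=8)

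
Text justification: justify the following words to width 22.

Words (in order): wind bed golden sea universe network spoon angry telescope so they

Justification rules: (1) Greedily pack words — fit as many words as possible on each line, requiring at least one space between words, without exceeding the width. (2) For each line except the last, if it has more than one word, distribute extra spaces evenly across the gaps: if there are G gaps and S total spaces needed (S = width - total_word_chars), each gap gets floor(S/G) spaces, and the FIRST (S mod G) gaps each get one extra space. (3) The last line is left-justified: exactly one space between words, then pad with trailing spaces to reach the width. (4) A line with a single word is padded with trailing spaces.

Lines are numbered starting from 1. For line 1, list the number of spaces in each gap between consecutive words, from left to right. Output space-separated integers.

Answer: 2 2 2

Derivation:
Line 1: ['wind', 'bed', 'golden', 'sea'] (min_width=19, slack=3)
Line 2: ['universe', 'network', 'spoon'] (min_width=22, slack=0)
Line 3: ['angry', 'telescope', 'so'] (min_width=18, slack=4)
Line 4: ['they'] (min_width=4, slack=18)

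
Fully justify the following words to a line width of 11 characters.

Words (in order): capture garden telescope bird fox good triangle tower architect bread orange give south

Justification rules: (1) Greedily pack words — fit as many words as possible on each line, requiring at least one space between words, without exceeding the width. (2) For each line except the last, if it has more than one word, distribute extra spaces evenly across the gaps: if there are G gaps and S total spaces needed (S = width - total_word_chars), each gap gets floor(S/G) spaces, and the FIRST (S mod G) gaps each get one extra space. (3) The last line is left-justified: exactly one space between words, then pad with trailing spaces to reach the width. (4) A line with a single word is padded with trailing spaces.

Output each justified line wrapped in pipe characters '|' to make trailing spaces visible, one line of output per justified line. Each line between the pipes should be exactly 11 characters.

Line 1: ['capture'] (min_width=7, slack=4)
Line 2: ['garden'] (min_width=6, slack=5)
Line 3: ['telescope'] (min_width=9, slack=2)
Line 4: ['bird', 'fox'] (min_width=8, slack=3)
Line 5: ['good'] (min_width=4, slack=7)
Line 6: ['triangle'] (min_width=8, slack=3)
Line 7: ['tower'] (min_width=5, slack=6)
Line 8: ['architect'] (min_width=9, slack=2)
Line 9: ['bread'] (min_width=5, slack=6)
Line 10: ['orange', 'give'] (min_width=11, slack=0)
Line 11: ['south'] (min_width=5, slack=6)

Answer: |capture    |
|garden     |
|telescope  |
|bird    fox|
|good       |
|triangle   |
|tower      |
|architect  |
|bread      |
|orange give|
|south      |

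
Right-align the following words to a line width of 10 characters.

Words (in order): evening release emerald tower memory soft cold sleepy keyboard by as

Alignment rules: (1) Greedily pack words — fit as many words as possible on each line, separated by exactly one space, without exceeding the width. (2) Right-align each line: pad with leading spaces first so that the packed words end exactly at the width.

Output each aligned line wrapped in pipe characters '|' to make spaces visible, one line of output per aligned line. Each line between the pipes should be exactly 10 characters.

Line 1: ['evening'] (min_width=7, slack=3)
Line 2: ['release'] (min_width=7, slack=3)
Line 3: ['emerald'] (min_width=7, slack=3)
Line 4: ['tower'] (min_width=5, slack=5)
Line 5: ['memory'] (min_width=6, slack=4)
Line 6: ['soft', 'cold'] (min_width=9, slack=1)
Line 7: ['sleepy'] (min_width=6, slack=4)
Line 8: ['keyboard'] (min_width=8, slack=2)
Line 9: ['by', 'as'] (min_width=5, slack=5)

Answer: |   evening|
|   release|
|   emerald|
|     tower|
|    memory|
| soft cold|
|    sleepy|
|  keyboard|
|     by as|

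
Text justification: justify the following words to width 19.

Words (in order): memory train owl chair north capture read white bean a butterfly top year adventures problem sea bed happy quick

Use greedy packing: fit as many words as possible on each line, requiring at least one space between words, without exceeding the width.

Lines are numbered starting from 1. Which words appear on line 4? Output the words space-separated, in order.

Line 1: ['memory', 'train', 'owl'] (min_width=16, slack=3)
Line 2: ['chair', 'north', 'capture'] (min_width=19, slack=0)
Line 3: ['read', 'white', 'bean', 'a'] (min_width=17, slack=2)
Line 4: ['butterfly', 'top', 'year'] (min_width=18, slack=1)
Line 5: ['adventures', 'problem'] (min_width=18, slack=1)
Line 6: ['sea', 'bed', 'happy', 'quick'] (min_width=19, slack=0)

Answer: butterfly top year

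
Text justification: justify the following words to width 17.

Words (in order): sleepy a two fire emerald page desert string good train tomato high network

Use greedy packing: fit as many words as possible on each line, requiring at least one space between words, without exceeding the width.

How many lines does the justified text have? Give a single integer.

Line 1: ['sleepy', 'a', 'two', 'fire'] (min_width=17, slack=0)
Line 2: ['emerald', 'page'] (min_width=12, slack=5)
Line 3: ['desert', 'string'] (min_width=13, slack=4)
Line 4: ['good', 'train', 'tomato'] (min_width=17, slack=0)
Line 5: ['high', 'network'] (min_width=12, slack=5)
Total lines: 5

Answer: 5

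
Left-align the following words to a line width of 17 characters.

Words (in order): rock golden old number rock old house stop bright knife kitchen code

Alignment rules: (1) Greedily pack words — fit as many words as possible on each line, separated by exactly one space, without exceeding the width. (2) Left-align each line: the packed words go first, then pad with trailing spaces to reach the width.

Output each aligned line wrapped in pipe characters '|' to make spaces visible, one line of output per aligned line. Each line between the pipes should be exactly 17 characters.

Line 1: ['rock', 'golden', 'old'] (min_width=15, slack=2)
Line 2: ['number', 'rock', 'old'] (min_width=15, slack=2)
Line 3: ['house', 'stop', 'bright'] (min_width=17, slack=0)
Line 4: ['knife', 'kitchen'] (min_width=13, slack=4)
Line 5: ['code'] (min_width=4, slack=13)

Answer: |rock golden old  |
|number rock old  |
|house stop bright|
|knife kitchen    |
|code             |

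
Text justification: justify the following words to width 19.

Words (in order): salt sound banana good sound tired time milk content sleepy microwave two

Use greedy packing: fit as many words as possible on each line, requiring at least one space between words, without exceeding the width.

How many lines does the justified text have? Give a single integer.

Line 1: ['salt', 'sound', 'banana'] (min_width=17, slack=2)
Line 2: ['good', 'sound', 'tired'] (min_width=16, slack=3)
Line 3: ['time', 'milk', 'content'] (min_width=17, slack=2)
Line 4: ['sleepy', 'microwave'] (min_width=16, slack=3)
Line 5: ['two'] (min_width=3, slack=16)
Total lines: 5

Answer: 5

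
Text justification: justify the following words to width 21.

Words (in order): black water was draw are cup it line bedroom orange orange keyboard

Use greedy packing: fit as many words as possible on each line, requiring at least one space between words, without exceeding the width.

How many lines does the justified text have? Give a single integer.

Answer: 4

Derivation:
Line 1: ['black', 'water', 'was', 'draw'] (min_width=20, slack=1)
Line 2: ['are', 'cup', 'it', 'line'] (min_width=15, slack=6)
Line 3: ['bedroom', 'orange', 'orange'] (min_width=21, slack=0)
Line 4: ['keyboard'] (min_width=8, slack=13)
Total lines: 4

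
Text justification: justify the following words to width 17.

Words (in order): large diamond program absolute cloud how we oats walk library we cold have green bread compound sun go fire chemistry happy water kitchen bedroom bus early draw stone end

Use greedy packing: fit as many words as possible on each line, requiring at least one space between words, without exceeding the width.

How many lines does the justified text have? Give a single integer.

Line 1: ['large', 'diamond'] (min_width=13, slack=4)
Line 2: ['program', 'absolute'] (min_width=16, slack=1)
Line 3: ['cloud', 'how', 'we', 'oats'] (min_width=17, slack=0)
Line 4: ['walk', 'library', 'we'] (min_width=15, slack=2)
Line 5: ['cold', 'have', 'green'] (min_width=15, slack=2)
Line 6: ['bread', 'compound'] (min_width=14, slack=3)
Line 7: ['sun', 'go', 'fire'] (min_width=11, slack=6)
Line 8: ['chemistry', 'happy'] (min_width=15, slack=2)
Line 9: ['water', 'kitchen'] (min_width=13, slack=4)
Line 10: ['bedroom', 'bus', 'early'] (min_width=17, slack=0)
Line 11: ['draw', 'stone', 'end'] (min_width=14, slack=3)
Total lines: 11

Answer: 11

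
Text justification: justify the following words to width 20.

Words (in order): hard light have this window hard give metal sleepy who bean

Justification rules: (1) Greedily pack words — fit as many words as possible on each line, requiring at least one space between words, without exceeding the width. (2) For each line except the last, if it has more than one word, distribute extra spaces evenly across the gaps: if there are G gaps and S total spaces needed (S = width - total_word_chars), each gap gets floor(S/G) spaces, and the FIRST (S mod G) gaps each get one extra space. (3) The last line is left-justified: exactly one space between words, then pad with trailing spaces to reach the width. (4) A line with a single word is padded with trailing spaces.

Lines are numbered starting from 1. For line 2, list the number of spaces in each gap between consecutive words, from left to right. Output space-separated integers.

Line 1: ['hard', 'light', 'have', 'this'] (min_width=20, slack=0)
Line 2: ['window', 'hard', 'give'] (min_width=16, slack=4)
Line 3: ['metal', 'sleepy', 'who'] (min_width=16, slack=4)
Line 4: ['bean'] (min_width=4, slack=16)

Answer: 3 3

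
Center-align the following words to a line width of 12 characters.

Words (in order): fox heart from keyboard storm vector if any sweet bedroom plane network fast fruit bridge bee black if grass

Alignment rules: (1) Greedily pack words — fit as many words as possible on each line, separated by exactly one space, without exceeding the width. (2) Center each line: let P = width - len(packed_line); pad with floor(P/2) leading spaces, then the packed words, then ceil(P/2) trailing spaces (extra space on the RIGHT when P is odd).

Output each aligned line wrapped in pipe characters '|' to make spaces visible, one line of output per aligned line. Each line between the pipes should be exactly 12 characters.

Answer: | fox heart  |
|    from    |
|  keyboard  |
|storm vector|
|if any sweet|
|  bedroom   |
|   plane    |
|network fast|
|fruit bridge|
|bee black if|
|   grass    |

Derivation:
Line 1: ['fox', 'heart'] (min_width=9, slack=3)
Line 2: ['from'] (min_width=4, slack=8)
Line 3: ['keyboard'] (min_width=8, slack=4)
Line 4: ['storm', 'vector'] (min_width=12, slack=0)
Line 5: ['if', 'any', 'sweet'] (min_width=12, slack=0)
Line 6: ['bedroom'] (min_width=7, slack=5)
Line 7: ['plane'] (min_width=5, slack=7)
Line 8: ['network', 'fast'] (min_width=12, slack=0)
Line 9: ['fruit', 'bridge'] (min_width=12, slack=0)
Line 10: ['bee', 'black', 'if'] (min_width=12, slack=0)
Line 11: ['grass'] (min_width=5, slack=7)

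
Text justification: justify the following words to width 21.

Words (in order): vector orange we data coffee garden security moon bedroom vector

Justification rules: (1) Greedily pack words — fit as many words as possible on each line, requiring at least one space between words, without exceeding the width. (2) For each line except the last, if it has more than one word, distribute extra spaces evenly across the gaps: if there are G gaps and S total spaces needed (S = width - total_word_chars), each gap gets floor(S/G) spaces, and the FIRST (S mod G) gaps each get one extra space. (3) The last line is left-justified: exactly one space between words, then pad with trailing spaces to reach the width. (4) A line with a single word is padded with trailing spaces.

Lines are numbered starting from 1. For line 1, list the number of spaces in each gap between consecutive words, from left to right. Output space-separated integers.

Answer: 1 1 1

Derivation:
Line 1: ['vector', 'orange', 'we', 'data'] (min_width=21, slack=0)
Line 2: ['coffee', 'garden'] (min_width=13, slack=8)
Line 3: ['security', 'moon', 'bedroom'] (min_width=21, slack=0)
Line 4: ['vector'] (min_width=6, slack=15)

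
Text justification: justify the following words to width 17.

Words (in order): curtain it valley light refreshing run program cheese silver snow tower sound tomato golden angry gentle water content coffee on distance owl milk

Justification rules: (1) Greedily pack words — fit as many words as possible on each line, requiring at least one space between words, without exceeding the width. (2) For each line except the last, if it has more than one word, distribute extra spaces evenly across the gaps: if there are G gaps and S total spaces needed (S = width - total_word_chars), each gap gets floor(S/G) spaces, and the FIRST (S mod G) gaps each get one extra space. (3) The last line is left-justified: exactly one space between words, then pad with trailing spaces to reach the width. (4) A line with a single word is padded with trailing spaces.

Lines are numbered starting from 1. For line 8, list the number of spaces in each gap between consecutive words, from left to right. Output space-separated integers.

Line 1: ['curtain', 'it', 'valley'] (min_width=17, slack=0)
Line 2: ['light', 'refreshing'] (min_width=16, slack=1)
Line 3: ['run', 'program'] (min_width=11, slack=6)
Line 4: ['cheese', 'silver'] (min_width=13, slack=4)
Line 5: ['snow', 'tower', 'sound'] (min_width=16, slack=1)
Line 6: ['tomato', 'golden'] (min_width=13, slack=4)
Line 7: ['angry', 'gentle'] (min_width=12, slack=5)
Line 8: ['water', 'content'] (min_width=13, slack=4)
Line 9: ['coffee', 'on'] (min_width=9, slack=8)
Line 10: ['distance', 'owl', 'milk'] (min_width=17, slack=0)

Answer: 5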